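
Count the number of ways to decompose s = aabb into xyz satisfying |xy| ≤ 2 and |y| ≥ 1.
3

For s = 'aabb' with pumping length p = 2:

Constraints: |xy| ≤ 2, |y| > 0

Valid decompositions (|xy| ≤ p, |y| ≥ 1):
  • x='', y='a', z='abb'
  • x='a', y='a', z='bb'
  • x='', y='aa', z='bb'

Total count: 3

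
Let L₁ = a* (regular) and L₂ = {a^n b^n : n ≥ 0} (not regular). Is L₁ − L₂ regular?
Yes — L₁ − L₂ is regular.

The only string of a* that lies in {a^n b^n} is ε, so L₁ − L₂ = a* − {ε} = a⁺ = aa*, which is regular.

Note that the bare facts "L₁ regular, L₂ non-regular" do not settle the question by themselves: the closure of regular languages under ∪, ∩, complement and difference applies only when BOTH operands are regular. With a non-regular operand the result can come out regular or non-regular depending on the specific languages, so one has to work out L₁ − L₂ for this particular pair, as above.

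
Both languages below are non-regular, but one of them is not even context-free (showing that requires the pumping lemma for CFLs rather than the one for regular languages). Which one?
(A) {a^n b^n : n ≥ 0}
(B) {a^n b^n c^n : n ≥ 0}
(B) {a^n b^n c^n : n ≥ 0}

(B) {a^n b^n c^n : n ≥ 0} requires the CFL pumping lemma.

- {a^n b^n : n ≥ 0} is context-free (but not regular)
  • Can be shown non-regular with the regular pumping lemma
  • After pumping, the number of a's and b's become unequal

- {a^n b^n c^n : n ≥ 0} is NOT context-free
  • Requires the CFL pumping lemma to prove
  • Cannot maintain three equal counts simultaneously

The CFL pumping lemma is "stronger" in that it can prove non-membership
in the larger class of context-free languages.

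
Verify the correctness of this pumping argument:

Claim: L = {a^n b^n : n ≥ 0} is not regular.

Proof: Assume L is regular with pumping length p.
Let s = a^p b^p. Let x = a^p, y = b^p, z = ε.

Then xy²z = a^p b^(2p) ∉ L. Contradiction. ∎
The proof is INCORRECT.

Error: The decomposition violates |xy| ≤ p.
With x = a^p and y = b^p, we have |xy| = 2p > p.
The pumping lemma requires |xy| ≤ p, so y must be within the first p characters.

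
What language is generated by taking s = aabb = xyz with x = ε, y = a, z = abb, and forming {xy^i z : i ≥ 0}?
{xy^i z : i ≥ 0} = {a^(i+1) b^2 : i ≥ 0} = {abb, aabb, aaabb, ...}

With x = ε, y = a, z = abb: Starting with aabb and pumping the first 'a' (z = abb keeps the second 'a'), we get strings with i+1 a's followed by 2 b's for i = 0, 1, 2, ...; note bb is not produced because z always contributes one a.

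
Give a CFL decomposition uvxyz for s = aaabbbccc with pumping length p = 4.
u='aa', v='a', x='bb', y='b', z='ccc'

For s = aaabbbccc with pumping length p = 4:

One valid decomposition:
- u = 'aa'
- v = 'a'
- x = 'bb'
- y = 'b'
- z = 'ccc'

Verification:
- uvxyz = 'aa' + 'a' + 'bb' + 'b' + 'ccc' = aaabbbccc ✓
- |vxy| = |'abbb'| = 4 ≤ 4 ✓
- |vy| = |'ab'| = 2 > 0 ✓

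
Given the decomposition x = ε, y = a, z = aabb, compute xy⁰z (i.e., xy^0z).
aabb

Given x = '', y = 'a', z = 'aabb' and i = 0:

xy^0z = x + y·y·...·y (0 times) + z
       = '' + 'a'^0 + 'aabb'
       = '' + '' + 'aabb'
       = 'aabb'

The pumped string is 'aabb' with length 4.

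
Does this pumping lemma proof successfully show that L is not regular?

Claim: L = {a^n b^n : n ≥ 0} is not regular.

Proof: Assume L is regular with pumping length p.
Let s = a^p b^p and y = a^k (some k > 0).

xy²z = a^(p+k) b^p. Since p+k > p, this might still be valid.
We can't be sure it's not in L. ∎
The proof is INCORRECT.

Error: The conclusion is wrong.
xy²z = a^(p+k) b^p is definitely NOT in L because the number of a's (p+k) ≠ number of b's (p).
The proof incorrectly doubts what is actually a valid contradiction.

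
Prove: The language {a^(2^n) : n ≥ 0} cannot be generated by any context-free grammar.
Assume for contradiction that L is context-free, and let p ≥ 1 be the pumping length given by the pumping lemma for CFLs.
Choose s = a^(2^p). Then s ∈ L and |s| = 2^p ≥ p.
By the CFL pumping lemma, s = uvxyz for some u, v, x, y, z with |vxy| ≤ p, |vy| ≥ 1, and uv^i xy^i z ∈ L for every i ≥ 0.
All symbols are a's, so only lengths matter: let k = |vy|, with 1 ≤ k ≤ |vxy| ≤ p < 2^p.

Take i = 2: |uv²xy²z| = 2^p + k, and 2^p < 2^p + k < 2^p + 2^p = 2^(p+1).
So the length lies strictly between consecutive powers of two and is not a power of 2; uv²xy²z ∉ L.

This contradicts the CFL pumping lemma, which requires uv^i xy^i z ∈ L for all i ≥ 0.
Hence L = {a^(2^n) : n ≥ 0} is not context-free. ∎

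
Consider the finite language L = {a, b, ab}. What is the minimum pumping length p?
p = 3

For a finite language L, the pumping lemma holds vacuously if p > max|s| for s ∈ L.

The longest string in L = {a, b, ab} has length 2.
If p = 3, then no string s ∈ L has |s| ≥ p, so the condition is vacuously true.

The minimum pumping length is p = 3.

Why no smaller p works: for any p ≤ 2, the longest string s ∈ L has |s| = 2 ≥ p, so it would
have to be pumpable; but pumping up (i = 2, 3, ...) produces ever longer strings, which cannot all lie in the
finite language L. So the pumping property fails for every p ≤ 2.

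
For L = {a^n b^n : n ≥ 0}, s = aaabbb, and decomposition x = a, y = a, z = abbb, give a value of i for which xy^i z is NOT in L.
i = 2

xy²z = a · aa · abbb = aaaabbb; aaaabbb has 4 a's and 3 b's; 4 ≠ 3, so it is not in L.
(Other choices also work, e.g. i = 0, 3; only i = 1 is guaranteed to stay in L since xy¹z = s.)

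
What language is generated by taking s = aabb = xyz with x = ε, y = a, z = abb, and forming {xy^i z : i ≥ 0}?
{xy^i z : i ≥ 0} = {a^(i+1) b^2 : i ≥ 0} = {abb, aabb, aaabb, ...}

With x = ε, y = a, z = abb: Starting with aabb and pumping the first 'a' (z = abb keeps the second 'a'), we get strings with i+1 a's followed by 2 b's for i = 0, 1, 2, ...; note bb is not produced because z always contributes one a.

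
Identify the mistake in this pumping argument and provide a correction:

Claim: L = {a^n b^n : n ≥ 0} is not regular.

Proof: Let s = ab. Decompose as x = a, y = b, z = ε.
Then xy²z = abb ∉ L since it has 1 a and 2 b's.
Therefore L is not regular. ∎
Error: The string s = ab might be shorter than the pumping length p.

Correction: Choose s = a^p b^p to ensure |s| ≥ p. Also, the decomposition is wrong: with |xy| ≤ p, y cannot include b's when s starts with p a's.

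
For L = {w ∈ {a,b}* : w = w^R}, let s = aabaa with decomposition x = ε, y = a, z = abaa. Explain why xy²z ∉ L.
xy²z = aaabaa ∉ L

Pumping with i = 2 replaces y = a by y² = aa:
- Original: s = xyz = aabaa; aabaa reversed is aabaa, the same string, so it is a palindrome and is in L
- Pumped: xy²z = ε · aa · abaa = aaabaa
- aaabaa reversed is aabaaa ≠ aaabaa, so it is not a palindrome and is not in L

The pumping lemma would require xy²z ∈ L, so this decomposition yields a contradiction.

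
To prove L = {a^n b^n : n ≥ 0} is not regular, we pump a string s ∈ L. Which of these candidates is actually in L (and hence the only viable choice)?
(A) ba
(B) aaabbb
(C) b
(B) aaabbb

The pumping lemma is applied to a string s that lies in L, so first check membership of each option:
- (A) ba has an a after a b, so it is not of the form a^n b^n and is not in L ✗
- (B) aaabbb = a^3 b^3 has equal counts (3 = 3), so it is in L ✓
- (C) b has 0 a's and 1 b's; 0 ≠ 1, so it is not in L ✗

Only (B) aaabbb is in L, so it is the only candidate that could play the role of s.
(In a complete proof one picks s in terms of the pumping length p so that |s| ≥ p is guaranteed; a fixed string like aaabbb illustrates the shape of such an s.)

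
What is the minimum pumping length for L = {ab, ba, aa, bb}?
p = 3

For a finite language L, the pumping lemma holds vacuously if p > max|s| for s ∈ L.

The longest string in L = {ab, ba, aa, bb} has length 2.
If p = 3, then no string s ∈ L has |s| ≥ p, so the condition is vacuously true.

The minimum pumping length is p = 3.

Why no smaller p works: for any p ≤ 2, the longest string s ∈ L has |s| = 2 ≥ p, so it would
have to be pumpable; but pumping up (i = 2, 3, ...) produces ever longer strings, which cannot all lie in the
finite language L. So the pumping property fails for every p ≤ 2.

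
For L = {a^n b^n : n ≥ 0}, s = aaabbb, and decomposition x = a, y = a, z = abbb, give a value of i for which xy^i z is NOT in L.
i = 3

xy³z = a · aaa · abbb = aaaaabbb; aaaaabbb has 5 a's and 3 b's; 5 ≠ 3, so it is not in L.
(Other choices also work, e.g. i = 0, 2; only i = 1 is guaranteed to stay in L since xy¹z = s.)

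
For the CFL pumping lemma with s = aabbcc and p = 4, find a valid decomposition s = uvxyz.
u='a', v='a', x='bb', y='c', z='c'

For s = aabbcc with pumping length p = 4:

One valid decomposition:
- u = 'a'
- v = 'a'
- x = 'bb'
- y = 'c'
- z = 'c'

Verification:
- uvxyz = 'a' + 'a' + 'bb' + 'c' + 'c' = aabbcc ✓
- |vxy| = |'abbc'| = 4 ≤ 4 ✓
- |vy| = |'ac'| = 2 > 0 ✓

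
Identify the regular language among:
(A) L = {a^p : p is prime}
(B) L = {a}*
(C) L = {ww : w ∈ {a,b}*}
(B) {a}*

(B) L = {a}* is regular.

This can be recognized by a finite automaton (DFA/NFA).
Regular expressions like {a}* define regular languages.

The other choices are not regular:
- {ww : w ∈ {a,b}*}: After pumping, the two halves no longer match
- {a^p : p is prime}: After pumping, the length becomes composite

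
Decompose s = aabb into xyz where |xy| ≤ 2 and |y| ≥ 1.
x = '', y = 'a', z = 'abb'

For s = aabb and p = 2, one valid decomposition is:
- x = '' (length 0)
- y = 'a' (length 1)
- z = 'abb' (length 3)

Verification:
- xyz = '' + 'a' + 'abb' = aabb ✓
- |xy| = 1 ≤ 2 ✓
- |y| = 1 > 0 ✓

All pumping lemma constraints are satisfied.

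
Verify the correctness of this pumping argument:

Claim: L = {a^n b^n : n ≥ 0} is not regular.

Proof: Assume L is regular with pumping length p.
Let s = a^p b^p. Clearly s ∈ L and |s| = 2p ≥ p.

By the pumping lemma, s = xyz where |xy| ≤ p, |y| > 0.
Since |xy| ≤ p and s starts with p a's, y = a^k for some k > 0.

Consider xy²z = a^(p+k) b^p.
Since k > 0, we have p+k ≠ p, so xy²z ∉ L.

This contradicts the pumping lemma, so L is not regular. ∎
The proof is correct.

This proof is valid because:
1. The string s = a^p b^p is correctly in L
2. The decomposition analysis is correct: y must consist only of a's
3. The contradiction is valid: pumping increases a's but not b's
4. The conclusion follows logically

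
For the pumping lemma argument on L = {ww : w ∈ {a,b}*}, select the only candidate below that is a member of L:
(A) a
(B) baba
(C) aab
(B) baba

The pumping lemma is applied to a string s that lies in L, so first check membership of each option:
- (A) a has odd length 1, so it cannot be written as ww and is not in L ✗
- (B) baba splits into halves ba · ba, which are equal, so it is in L (w = ba) ✓
- (C) aab has odd length 3, so it cannot be written as ww and is not in L ✗

Only (B) baba is in L, so it is the only candidate that could play the role of s.
(In a complete proof one picks s in terms of the pumping length p so that |s| ≥ p is guaranteed; a fixed string like baba illustrates the shape of such an s.)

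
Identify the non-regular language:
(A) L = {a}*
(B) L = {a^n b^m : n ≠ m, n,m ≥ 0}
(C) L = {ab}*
(B) {a^n b^m : n ≠ m, n,m ≥ 0}

(B) L = {a^n b^m : n ≠ m, n,m ≥ 0} is NOT regular.

The pumping lemma can be used to prove this:
After pumping a's, we can make n = m

The other languages are regular because they can be recognized by finite automata.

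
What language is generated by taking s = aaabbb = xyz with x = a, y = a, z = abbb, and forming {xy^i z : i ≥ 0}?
{xy^i z : i ≥ 0} = {a^(2+i) b^3 : i ≥ 0} = {aabbb, aaabbb, aaaabbb, ...}

With x = a, y = a, z = abbb: Starting with aaabbb and pumping the second 'a', we get strings with 2+i a's followed by 3 b's for i = 0, 1, 2, ...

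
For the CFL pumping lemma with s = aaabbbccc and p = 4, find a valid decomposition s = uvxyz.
u='aa', v='a', x='bb', y='b', z='ccc'

For s = aaabbbccc with pumping length p = 4:

One valid decomposition:
- u = 'aa'
- v = 'a'
- x = 'bb'
- y = 'b'
- z = 'ccc'

Verification:
- uvxyz = 'aa' + 'a' + 'bb' + 'b' + 'ccc' = aaabbbccc ✓
- |vxy| = |'abbb'| = 4 ≤ 4 ✓
- |vy| = |'ab'| = 2 > 0 ✓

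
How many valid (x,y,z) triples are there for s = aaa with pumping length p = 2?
3

For s = 'aaa' with pumping length p = 2:

Constraints: |xy| ≤ 2, |y| > 0

Valid decompositions (|xy| ≤ p, |y| ≥ 1):
  • x='', y='a', z='aa'
  • x='a', y='a', z='a'
  • x='', y='aa', z='a'

Total count: 3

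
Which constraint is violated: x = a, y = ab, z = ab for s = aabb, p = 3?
Violated: xyz = s

The decomposition x = a, y = ab, z = ab for s = aabb with p = 3
violates the constraint: xyz = s

xyz = 'a' + 'ab' + 'ab' = 'aabab' ≠ 'aabb' = s. The decomposition doesn't reconstruct s.

Pumping lemma constraints:
1. xyz = s (decomposition is valid)
2. |xy| ≤ p
3. |y| > 0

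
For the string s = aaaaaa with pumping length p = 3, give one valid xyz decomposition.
x = '', y = 'aa', z = 'aaaa'

For s = aaaaaa and p = 3, one valid decomposition is:
- x = '' (length 0)
- y = 'aa' (length 2)
- z = 'aaaa' (length 4)

Verification:
- xyz = '' + 'aa' + 'aaaa' = aaaaaa ✓
- |xy| = 2 ≤ 3 ✓
- |y| = 2 > 0 ✓

All pumping lemma constraints are satisfied.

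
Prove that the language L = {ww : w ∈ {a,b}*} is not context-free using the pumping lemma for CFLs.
Assume for contradiction that L is context-free, and let p ≥ 1 be the pumping length given by the pumping lemma for CFLs.
Choose s = a^p b^p a^p b^p. Then s ∈ L (take w = a^p b^p) and |s| = 4p ≥ p.
By the CFL pumping lemma, s = uvxyz for some u, v, x, y, z with |vxy| ≤ p, |vy| ≥ 1, and uv^i xy^i z ∈ L for every i ≥ 0.

Write s as four blocks A₁ B₁ A₂ B₂ with A₁ = A₂ = a^p and B₁ = B₂ = b^p. Since |vxy| ≤ p, the window vxy lies inside at most two adjacent blocks. Take i = 0 and let t = uxz, so |t| = 4p − |vy| with 1 ≤ |vy| ≤ p. If |t| is odd, t ∉ L immediately, so assume |vy| is even (hence |vy| ≥ 2) and |t|/2 = 2p − |vy|/2, which satisfies p ≤ |t|/2 ≤ 2p − 1.

Case 1 (vxy inside A₁B₁): t = a^(p−j) b^(p−l) a^p b^p with j + l = |vy|. The second half of t has length < 2p, so it is a suffix of the trailing a^p b^p and ends in b; the first half is a^(p−j) b^(p−l) a^((j+l)/2), which ends in a because (j+l)/2 ≥ 1. The halves differ, so t ∉ L.

Case 2 (vxy inside B₁A₂, straddling the middle): t = a^p b^(p−j) a^(p−l) b^p with j + l = |vy|. If t = ww, then w is a prefix of t of length ≥ p, so w begins with a^p; and w is a suffix of t of length ≥ p, so w ends with b^p. That forces |w| ≥ 2p, contradicting |w| = |t|/2 ≤ 2p − 1. So t ∉ L.

Case 3 (vxy inside A₂B₂): t = a^p b^p a^(p−j) b^(p−l) with j + l = |vy|. The first half of t is a prefix of a^p b^p, so it begins with a; the second half is b^((j+l)/2) a^(p−j) b^(p−l), which begins with b. The halves differ, so t ∉ L.

In every case uv⁰xy⁰z = uxz ∉ L.

This contradicts the CFL pumping lemma, which requires uv^i xy^i z ∈ L for all i ≥ 0.
Hence L = {ww : w ∈ {a,b}*} is not context-free. ∎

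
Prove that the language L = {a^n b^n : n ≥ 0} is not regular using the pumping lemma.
Assume for contradiction that L is regular, and let p ≥ 1 be the pumping length given by the pumping lemma.
Choose s = a^p b^p. Then s ∈ L and |s| = 2p ≥ p.
By the pumping lemma, s = xyz for some x, y, z with |xy| ≤ p, |y| ≥ 1, and xy^i z ∈ L for every i ≥ 0.
Since |xy| ≤ p and the first p symbols of s are all a's, we must have y = a^k for some k with 1 ≤ k ≤ p.

Take i = 3: xy³z = a^(p + 2k) b^p.
This string has p + 2k a's but p b's, and p + 2k > p because k ≥ 1. So xy³z ∉ L.

This contradicts the pumping lemma, which requires xy^i z ∈ L for all i ≥ 0.
Hence L = {a^n b^n : n ≥ 0} is not regular. ∎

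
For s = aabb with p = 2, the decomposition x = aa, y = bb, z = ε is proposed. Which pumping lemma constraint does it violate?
Violated: |xy| ≤ p

The decomposition x = aa, y = bb, z = ε for s = aabb with p = 2
violates the constraint: |xy| ≤ p

|xy| = |aabb| = 4 > 2 = p. The decomposition puts too many characters in xy.

Pumping lemma constraints:
1. xyz = s (decomposition is valid)
2. |xy| ≤ p
3. |y| > 0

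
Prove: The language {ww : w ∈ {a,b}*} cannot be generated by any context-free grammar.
Assume for contradiction that L is context-free, and let p ≥ 1 be the pumping length given by the pumping lemma for CFLs.
Choose s = a^p b^p a^p b^p. Then s ∈ L (take w = a^p b^p) and |s| = 4p ≥ p.
By the CFL pumping lemma, s = uvxyz for some u, v, x, y, z with |vxy| ≤ p, |vy| ≥ 1, and uv^i xy^i z ∈ L for every i ≥ 0.

Write s as four blocks A₁ B₁ A₂ B₂ with A₁ = A₂ = a^p and B₁ = B₂ = b^p. Since |vxy| ≤ p, the window vxy lies inside at most two adjacent blocks. Take i = 0 and let t = uxz, so |t| = 4p − |vy| with 1 ≤ |vy| ≤ p. If |t| is odd, t ∉ L immediately, so assume |vy| is even (hence |vy| ≥ 2) and |t|/2 = 2p − |vy|/2, which satisfies p ≤ |t|/2 ≤ 2p − 1.

Case 1 (vxy inside A₁B₁): t = a^(p−j) b^(p−l) a^p b^p with j + l = |vy|. The second half of t has length < 2p, so it is a suffix of the trailing a^p b^p and ends in b; the first half is a^(p−j) b^(p−l) a^((j+l)/2), which ends in a because (j+l)/2 ≥ 1. The halves differ, so t ∉ L.

Case 2 (vxy inside B₁A₂, straddling the middle): t = a^p b^(p−j) a^(p−l) b^p with j + l = |vy|. If t = ww, then w is a prefix of t of length ≥ p, so w begins with a^p; and w is a suffix of t of length ≥ p, so w ends with b^p. That forces |w| ≥ 2p, contradicting |w| = |t|/2 ≤ 2p − 1. So t ∉ L.

Case 3 (vxy inside A₂B₂): t = a^p b^p a^(p−j) b^(p−l) with j + l = |vy|. The first half of t is a prefix of a^p b^p, so it begins with a; the second half is b^((j+l)/2) a^(p−j) b^(p−l), which begins with b. The halves differ, so t ∉ L.

In every case uv⁰xy⁰z = uxz ∉ L.

This contradicts the CFL pumping lemma, which requires uv^i xy^i z ∈ L for all i ≥ 0.
Hence L = {ww : w ∈ {a,b}*} is not context-free. ∎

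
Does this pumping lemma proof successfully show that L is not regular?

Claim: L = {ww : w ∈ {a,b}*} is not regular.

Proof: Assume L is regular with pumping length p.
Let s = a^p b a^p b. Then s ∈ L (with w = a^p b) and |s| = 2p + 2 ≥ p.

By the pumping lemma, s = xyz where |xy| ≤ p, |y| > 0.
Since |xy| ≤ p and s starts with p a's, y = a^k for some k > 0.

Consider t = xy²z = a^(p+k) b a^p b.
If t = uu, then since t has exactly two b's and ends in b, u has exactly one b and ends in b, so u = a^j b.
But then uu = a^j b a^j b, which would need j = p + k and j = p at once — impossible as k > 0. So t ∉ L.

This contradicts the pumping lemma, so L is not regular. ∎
The proof is correct.

This proof is valid because:
1. s = a^p b a^p b is in L and is chosen in terms of p, so |s| ≥ p holds for every p
2. The decomposition analysis is correct: |xy| ≤ p forces y to lie inside the leading a's
3. The contradiction is valid: the argument shows a^(p+k) b a^p b cannot be split into two equal halves
4. The conclusion follows logically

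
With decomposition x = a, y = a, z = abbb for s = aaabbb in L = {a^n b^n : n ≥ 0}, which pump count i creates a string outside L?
i = 3

xy³z = a · aaa · abbb = aaaaabbb; aaaaabbb has 5 a's and 3 b's; 5 ≠ 3, so it is not in L.
(Other choices also work, e.g. i = 0, 2; only i = 1 is guaranteed to stay in L since xy¹z = s.)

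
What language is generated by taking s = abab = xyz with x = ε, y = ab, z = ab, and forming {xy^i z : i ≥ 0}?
{xy^i z : i ≥ 0} = {(ab)^(i+1) : i ≥ 0} = {ab, abab, ababab, ...}

With x = ε, y = ab, z = ab: Pumping 'ab' gives strings of alternating a's and b's.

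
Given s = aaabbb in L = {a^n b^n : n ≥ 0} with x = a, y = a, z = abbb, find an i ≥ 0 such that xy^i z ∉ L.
i = 2

xy²z = a · aa · abbb = aaaabbb; aaaabbb has 4 a's and 3 b's; 4 ≠ 3, so it is not in L.
(Other choices also work, e.g. i = 0, 3; only i = 1 is guaranteed to stay in L since xy¹z = s.)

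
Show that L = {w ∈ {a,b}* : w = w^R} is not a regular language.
Assume for contradiction that L is regular, and let p ≥ 1 be the pumping length given by the pumping lemma.
Choose s = a^p b a^p. Then s ∈ L (it reads the same in both directions) and |s| = 2p + 1 ≥ p.
By the pumping lemma, s = xyz for some x, y, z with |xy| ≤ p, |y| ≥ 1, and xy^i z ∈ L for every i ≥ 0.
Since |xy| ≤ p and the first p symbols of s are all a's, y = a^k for some k with 1 ≤ k ≤ p.

Take i = 0: xy⁰z = a^(p − k) b a^p.
Its reversal is a^p b a^(p − k). These differ because the block of a's before the unique b has length p − k in one and p in the other, and p − k ≠ p since k ≥ 1. So xy⁰z is not a palindrome, i.e. xy⁰z ∉ L.

This contradicts the pumping lemma, which requires xy^i z ∈ L for all i ≥ 0.
Hence L = {w ∈ {a,b}* : w = w^R} is not regular. ∎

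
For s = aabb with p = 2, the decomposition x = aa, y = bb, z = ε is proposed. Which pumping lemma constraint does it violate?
Violated: |xy| ≤ p

The decomposition x = aa, y = bb, z = ε for s = aabb with p = 2
violates the constraint: |xy| ≤ p

|xy| = |aabb| = 4 > 2 = p. The decomposition puts too many characters in xy.

Pumping lemma constraints:
1. xyz = s (decomposition is valid)
2. |xy| ≤ p
3. |y| > 0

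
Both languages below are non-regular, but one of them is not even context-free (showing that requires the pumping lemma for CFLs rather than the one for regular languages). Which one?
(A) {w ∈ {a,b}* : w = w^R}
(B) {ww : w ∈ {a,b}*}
(B) {ww : w ∈ {a,b}*}

(B) {ww : w ∈ {a,b}*} requires the CFL pumping lemma.

- {w ∈ {a,b}* : w = w^R} is context-free (but not regular)
  • Can be shown non-regular with the regular pumping lemma
  • After pumping, the string is no longer symmetric

- {ww : w ∈ {a,b}*} is NOT context-free
  • Requires the CFL pumping lemma to prove
  • Even a PDA cannot compare two arbitrary halves symbol by symbol; CFL pumping on a^p b^p a^p b^p fails

The CFL pumping lemma is "stronger" in that it can prove non-membership
in the larger class of context-free languages.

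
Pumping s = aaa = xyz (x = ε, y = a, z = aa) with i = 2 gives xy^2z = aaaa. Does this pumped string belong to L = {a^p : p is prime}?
No

xy²z = ε · aa · aa = aaaa.
aaaa has length 4 = 2 × 2, which is not prime, so it is not in L.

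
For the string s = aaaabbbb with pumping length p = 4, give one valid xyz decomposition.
x = 'a', y = 'aaa', z = 'bbbb'

For s = aaaabbbb and p = 4, one valid decomposition is:
- x = 'a' (length 1)
- y = 'aaa' (length 3)
- z = 'bbbb' (length 4)

Verification:
- xyz = 'a' + 'aaa' + 'bbbb' = aaaabbbb ✓
- |xy| = 4 ≤ 4 ✓
- |y| = 3 > 0 ✓

All pumping lemma constraints are satisfied.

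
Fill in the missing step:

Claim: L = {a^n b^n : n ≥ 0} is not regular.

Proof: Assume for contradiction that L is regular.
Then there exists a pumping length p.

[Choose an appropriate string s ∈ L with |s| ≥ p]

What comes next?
s = a^p b^p

This string is in L (has equal a's and b's) and has length 2p ≥ p.
Any decomposition xyz with |xy| ≤ p means y consists only of a's,
so pumping will unbalance the counts.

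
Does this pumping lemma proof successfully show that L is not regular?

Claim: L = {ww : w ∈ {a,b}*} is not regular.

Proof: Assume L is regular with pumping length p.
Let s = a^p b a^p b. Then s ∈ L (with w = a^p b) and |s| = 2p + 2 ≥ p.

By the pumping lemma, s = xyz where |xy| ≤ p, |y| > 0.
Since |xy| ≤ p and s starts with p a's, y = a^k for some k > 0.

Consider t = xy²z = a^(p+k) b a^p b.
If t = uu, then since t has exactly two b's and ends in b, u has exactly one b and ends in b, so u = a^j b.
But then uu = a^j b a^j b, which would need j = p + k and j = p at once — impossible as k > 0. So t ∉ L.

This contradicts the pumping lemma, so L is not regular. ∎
The proof is correct.

This proof is valid because:
1. s = a^p b a^p b is in L and is chosen in terms of p, so |s| ≥ p holds for every p
2. The decomposition analysis is correct: |xy| ≤ p forces y to lie inside the leading a's
3. The contradiction is valid: the argument shows a^(p+k) b a^p b cannot be split into two equal halves
4. The conclusion follows logically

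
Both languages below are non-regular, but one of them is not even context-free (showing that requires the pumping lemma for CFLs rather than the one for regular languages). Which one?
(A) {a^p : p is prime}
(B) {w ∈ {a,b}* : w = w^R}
(A) {a^p : p is prime}

(A) {a^p : p is prime} requires the CFL pumping lemma.

- {w ∈ {a,b}* : w = w^R} is context-free (but not regular)
  • Can be shown non-regular with the regular pumping lemma
  • After pumping, the string is no longer symmetric

- {a^p : p is prime} is NOT context-free
  • Requires the CFL pumping lemma to prove
  • The CFL pumping lemma also fails because prime gaps are unbounded

The CFL pumping lemma is "stronger" in that it can prove non-membership
in the larger class of context-free languages.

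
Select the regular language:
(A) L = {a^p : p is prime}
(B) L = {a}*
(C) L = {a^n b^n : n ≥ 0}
(B) {a}*

(B) L = {a}* is regular.

This can be recognized by a finite automaton (DFA/NFA).
Regular expressions like {a}* define regular languages.

The other choices are not regular:
- {a^n b^n : n ≥ 0}: After pumping, the number of a's and b's become unequal
- {a^p : p is prime}: After pumping, the length becomes composite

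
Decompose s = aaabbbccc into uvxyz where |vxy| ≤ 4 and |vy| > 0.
u='aa', v='a', x='bb', y='b', z='ccc'

For s = aaabbbccc with pumping length p = 4:

One valid decomposition:
- u = 'aa'
- v = 'a'
- x = 'bb'
- y = 'b'
- z = 'ccc'

Verification:
- uvxyz = 'aa' + 'a' + 'bb' + 'b' + 'ccc' = aaabbbccc ✓
- |vxy| = |'abbb'| = 4 ≤ 4 ✓
- |vy| = |'ab'| = 2 > 0 ✓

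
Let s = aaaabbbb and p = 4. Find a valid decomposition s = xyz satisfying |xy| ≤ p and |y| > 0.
x = '', y = 'aaaa', z = 'bbbb'

For s = aaaabbbb and p = 4, one valid decomposition is:
- x = '' (length 0)
- y = 'aaaa' (length 4)
- z = 'bbbb' (length 4)

Verification:
- xyz = '' + 'aaaa' + 'bbbb' = aaaabbbb ✓
- |xy| = 4 ≤ 4 ✓
- |y| = 4 > 0 ✓

All pumping lemma constraints are satisfied.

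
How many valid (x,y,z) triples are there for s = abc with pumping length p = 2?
3

For s = 'abc' with pumping length p = 2:

Constraints: |xy| ≤ 2, |y| > 0

Valid decompositions (|xy| ≤ p, |y| ≥ 1):
  • x='', y='a', z='bc'
  • x='a', y='b', z='c'
  • x='', y='ab', z='c'

Total count: 3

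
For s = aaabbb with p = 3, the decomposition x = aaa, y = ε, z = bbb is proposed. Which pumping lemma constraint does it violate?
Violated: |y| > 0

The decomposition x = aaa, y = ε, z = bbb for s = aaabbb with p = 3
violates the constraint: |y| > 0

|y| = 0, but the pumping lemma requires |y| > 0 (y must be non-empty).

Pumping lemma constraints:
1. xyz = s (decomposition is valid)
2. |xy| ≤ p
3. |y| > 0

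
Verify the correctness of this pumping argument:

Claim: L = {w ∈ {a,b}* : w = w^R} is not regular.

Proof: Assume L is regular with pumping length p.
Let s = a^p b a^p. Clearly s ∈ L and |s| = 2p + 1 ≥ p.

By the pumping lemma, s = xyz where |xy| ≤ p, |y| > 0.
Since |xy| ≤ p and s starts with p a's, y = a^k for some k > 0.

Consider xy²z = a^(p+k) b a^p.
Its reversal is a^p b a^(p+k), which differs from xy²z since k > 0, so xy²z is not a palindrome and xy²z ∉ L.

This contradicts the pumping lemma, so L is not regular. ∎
The proof is correct.

This proof is valid because:
1. s = a^p b a^p is in L and is chosen in terms of p, so |s| ≥ p holds for every p
2. The decomposition analysis is correct: |xy| ≤ p forces y to lie inside the leading a's
3. The contradiction is valid: a^(p+k) b a^p has more a's before the b than after it, so it is not a palindrome
4. The conclusion follows logically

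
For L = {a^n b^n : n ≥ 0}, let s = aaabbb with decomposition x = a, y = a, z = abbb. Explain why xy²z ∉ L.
xy²z = aaaabbb ∉ L

Pumping with i = 2 replaces y = a by y² = aa:
- Original: s = xyz = aaabbb; aaabbb = a^3 b^3 has equal counts (3 = 3), so it is in L
- Pumped: xy²z = a · aa · abbb = aaaabbb
- aaaabbb has 4 a's and 3 b's; 4 ≠ 3, so it is not in L

The pumping lemma would require xy²z ∈ L, so this decomposition yields a contradiction.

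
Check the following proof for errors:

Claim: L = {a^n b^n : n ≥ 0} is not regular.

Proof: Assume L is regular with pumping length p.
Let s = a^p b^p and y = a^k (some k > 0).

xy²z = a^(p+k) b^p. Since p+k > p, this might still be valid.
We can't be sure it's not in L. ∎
The proof is INCORRECT.

Error: The conclusion is wrong.
xy²z = a^(p+k) b^p is definitely NOT in L because the number of a's (p+k) ≠ number of b's (p).
The proof incorrectly doubts what is actually a valid contradiction.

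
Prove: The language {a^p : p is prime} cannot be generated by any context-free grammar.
Assume for contradiction that L is context-free, and let p ≥ 1 be the pumping length given by the pumping lemma for CFLs.
Choose a prime q with q ≥ p and let s = a^q. Then s ∈ L and |s| = q ≥ p.
By the CFL pumping lemma, s = uvxyz for some u, v, x, y, z with |vxy| ≤ p, |vy| ≥ 1, and uv^i xy^i z ∈ L for every i ≥ 0.
All symbols are a's, so only lengths matter: let k = |vy|, with 1 ≤ k ≤ p. Then |uv^i xy^i z| = q + (i − 1)k.

Take i = q + 1: the length is q + qk = q(k + 1).
Both factors satisfy q ≥ 2 and k + 1 ≥ 2, so q(k + 1) is composite and uv^(q+1) xy^(q+1) z ∉ L.

This contradicts the CFL pumping lemma, which requires uv^i xy^i z ∈ L for all i ≥ 0.
Hence L = {a^p : p is prime} is not context-free. ∎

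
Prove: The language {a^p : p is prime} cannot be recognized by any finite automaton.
Assume for contradiction that L is regular, and let p ≥ 1 be the pumping length given by the pumping lemma.
Choose a prime q with q ≥ p (one exists because there are infinitely many primes) and let s = a^q. Then s ∈ L and |s| = q ≥ p.
By the pumping lemma, s = xyz for some x, y, z with |xy| ≤ p, |y| ≥ 1, and xy^i z ∈ L for every i ≥ 0.
Here y = a^k for some k with 1 ≤ k ≤ p, and xy^i z = a^(q + (i − 1)k) for every i ≥ 0.

Take i = q + 1: |xy^(q+1) z| = q + qk = q(k + 1).
Both factors satisfy q ≥ 2 and k + 1 ≥ 2, so q(k + 1) is composite, and xy^(q+1) z ∉ L.

This contradicts the pumping lemma, which requires xy^i z ∈ L for all i ≥ 0.
Hence L = {a^p : p is prime} is not regular. ∎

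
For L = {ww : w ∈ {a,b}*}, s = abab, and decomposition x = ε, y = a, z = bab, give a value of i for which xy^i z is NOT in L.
i = 2

xy²z = ε · aa · bab = aabab; aabab has odd length 5, so it cannot be written as ww and is not in L.
(Other choices also work, e.g. i = 0, 3; only i = 1 is guaranteed to stay in L since xy¹z = s.)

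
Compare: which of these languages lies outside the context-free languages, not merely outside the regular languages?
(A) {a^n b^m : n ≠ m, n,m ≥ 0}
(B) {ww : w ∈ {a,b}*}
(B) {ww : w ∈ {a,b}*}

(B) {ww : w ∈ {a,b}*} requires the CFL pumping lemma.

- {a^n b^m : n ≠ m, n,m ≥ 0} is context-free (but not regular)
  • Can be shown non-regular with the regular pumping lemma
  • After pumping a's, we can make n = m

- {ww : w ∈ {a,b}*} is NOT context-free
  • Requires the CFL pumping lemma to prove
  • Even a PDA cannot compare two arbitrary halves symbol by symbol; CFL pumping on a^p b^p a^p b^p fails

The CFL pumping lemma is "stronger" in that it can prove non-membership
in the larger class of context-free languages.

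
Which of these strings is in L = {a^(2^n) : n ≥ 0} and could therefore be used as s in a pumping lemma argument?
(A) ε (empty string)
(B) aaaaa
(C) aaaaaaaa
(C) aaaaaaaa

The pumping lemma is applied to a string s that lies in L, so first check membership of each option:
- (A) ε has length 0, which is not a power of 2, so it is not in L ✗
- (B) aaaaa has length 5, strictly between 2^2 = 4 and 2^3 = 8, so it is not in L ✗
- (C) aaaaaaaa has length 8 = 2^3, so it is in L ✓

Only (C) aaaaaaaa is in L, so it is the only candidate that could play the role of s.
(In a complete proof one picks s in terms of the pumping length p so that |s| ≥ p is guaranteed; a fixed string like aaaaaaaa illustrates the shape of such an s.)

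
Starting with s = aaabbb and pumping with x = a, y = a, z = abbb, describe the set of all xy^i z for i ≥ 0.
{xy^i z : i ≥ 0} = {a^(2+i) b^3 : i ≥ 0} = {aabbb, aaabbb, aaaabbb, ...}

With x = a, y = a, z = abbb: Starting with aaabbb and pumping the second 'a', we get strings with 2+i a's followed by 3 b's for i = 0, 1, 2, ...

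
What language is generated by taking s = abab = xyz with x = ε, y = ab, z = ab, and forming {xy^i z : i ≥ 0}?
{xy^i z : i ≥ 0} = {(ab)^(i+1) : i ≥ 0} = {ab, abab, ababab, ...}

With x = ε, y = ab, z = ab: Pumping 'ab' gives strings of alternating a's and b's.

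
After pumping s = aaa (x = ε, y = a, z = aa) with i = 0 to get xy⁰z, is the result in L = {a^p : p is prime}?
Yes

xy⁰z = ε · ε · aa = aa.
aa has length 2, which is prime, so it is in L.
(A single pumped string landing in L is not a contradiction by itself; a non-regularity proof needs some i for which xy^i z ∉ L, for every admissible decomposition.)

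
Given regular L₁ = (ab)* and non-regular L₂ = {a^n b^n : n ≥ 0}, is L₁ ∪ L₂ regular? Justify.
No — L₁ ∪ L₂ is not regular.

Let U = (ab)* ∪ {a^n b^n}. If U were regular, then U ∩ aa*bb* would be regular (closure under intersection with a regular language). But (ab)* ∩ aa*bb* = {ab} and {a^n b^n} ∩ aa*bb* = {a^n b^n : n ≥ 1}, so U ∩ aa*bb* = {a^n b^n : n ≥ 1}, which is not regular. Hence U is not regular.

Note that the bare facts "L₁ regular, L₂ non-regular" do not settle the question by themselves: the closure of regular languages under ∪, ∩, complement and difference applies only when BOTH operands are regular. With a non-regular operand the result can come out regular or non-regular depending on the specific languages, so one has to work out L₁ ∪ L₂ for this particular pair, as above.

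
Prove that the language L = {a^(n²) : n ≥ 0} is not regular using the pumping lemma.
Assume for contradiction that L is regular, and let p ≥ 1 be the pumping length given by the pumping lemma.
Choose s = a^(p²). Then s ∈ L and |s| = p² ≥ p.
By the pumping lemma, s = xyz for some x, y, z with |xy| ≤ p, |y| ≥ 1, and xy^i z ∈ L for every i ≥ 0.
Here y = a^k for some k with 1 ≤ k ≤ |xy| ≤ p.

Take i = 2: |xy²z| = p² + k.
Now p² < p² + k ≤ p² + p < p² + 2p + 1 = (p + 1)².
So |xy²z| lies strictly between the consecutive squares p² and (p + 1)², hence is not a perfect square, and xy²z ∉ L.

This contradicts the pumping lemma, which requires xy^i z ∈ L for all i ≥ 0.
Hence L = {a^(n²) : n ≥ 0} is not regular. ∎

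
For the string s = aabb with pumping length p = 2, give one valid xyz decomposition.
x = 'a', y = 'a', z = 'bb'

For s = aabb and p = 2, one valid decomposition is:
- x = 'a' (length 1)
- y = 'a' (length 1)
- z = 'bb' (length 2)

Verification:
- xyz = 'a' + 'a' + 'bb' = aabb ✓
- |xy| = 2 ≤ 2 ✓
- |y| = 1 > 0 ✓

All pumping lemma constraints are satisfied.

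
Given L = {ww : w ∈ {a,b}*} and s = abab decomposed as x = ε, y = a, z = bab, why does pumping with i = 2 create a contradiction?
xy²z = aabab ∉ L

Pumping with i = 2 replaces y = a by y² = aa:
- Original: s = xyz = abab; abab splits into halves ab · ab, which are equal, so it is in L (w = ab)
- Pumped: xy²z = ε · aa · bab = aabab
- aabab has odd length 5, so it cannot be written as ww and is not in L

The pumping lemma would require xy²z ∈ L, so this decomposition yields a contradiction.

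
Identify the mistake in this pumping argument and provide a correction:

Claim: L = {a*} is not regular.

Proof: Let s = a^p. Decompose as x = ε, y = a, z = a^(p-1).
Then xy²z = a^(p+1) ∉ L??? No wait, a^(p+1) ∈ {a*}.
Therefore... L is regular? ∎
Error: The proof attempts to show a*  is not regular, but a* IS regular!

Correction: a* is a regular language (recognized by a simple DFA with one accepting state and self-loop on 'a'). The pumping lemma can only prove non-regularity, not regularity. For regular languages, pumping always works.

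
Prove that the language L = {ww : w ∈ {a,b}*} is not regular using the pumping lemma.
Assume for contradiction that L is regular, and let p ≥ 1 be the pumping length given by the pumping lemma.
Choose s = a^p b a^p b. Then s ∈ L (take w = a^p b) and |s| = 2p + 2 ≥ p.
By the pumping lemma, s = xyz for some x, y, z with |xy| ≤ p, |y| ≥ 1, and xy^i z ∈ L for every i ≥ 0.
Since |xy| ≤ p and the first p symbols of s are all a's, y = a^k for some k with 1 ≤ k ≤ p.

Take i = 2: t = xy²z = a^(p + k) b a^p b.
Suppose t = uu for some string u. The string t contains exactly two b's and ends in b, so u contains exactly one b and ends in b; hence u = a^j b for some j, and uu = a^j b a^j b. Comparing with t = a^(p + k) b a^p b forces j = p + k (first block) and j = p (second block), which is impossible since k ≥ 1. So t ∉ L.

This contradicts the pumping lemma, which requires xy^i z ∈ L for all i ≥ 0.
Hence L = {ww : w ∈ {a,b}*} is not regular. ∎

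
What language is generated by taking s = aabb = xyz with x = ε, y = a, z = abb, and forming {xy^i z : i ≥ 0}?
{xy^i z : i ≥ 0} = {a^(i+1) b^2 : i ≥ 0} = {abb, aabb, aaabb, ...}

With x = ε, y = a, z = abb: Starting with aabb and pumping the first 'a' (z = abb keeps the second 'a'), we get strings with i+1 a's followed by 2 b's for i = 0, 1, 2, ...; note bb is not produced because z always contributes one a.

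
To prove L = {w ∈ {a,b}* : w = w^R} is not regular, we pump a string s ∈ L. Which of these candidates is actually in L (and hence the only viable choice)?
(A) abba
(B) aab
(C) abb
(A) abba

The pumping lemma is applied to a string s that lies in L, so first check membership of each option:
- (A) abba reversed is abba, the same string, so it is a palindrome and is in L ✓
- (B) aab reversed is baa ≠ aab, so it is not a palindrome and is not in L ✗
- (C) abb reversed is bba ≠ abb, so it is not a palindrome and is not in L ✗

Only (A) abba is in L, so it is the only candidate that could play the role of s.
(In a complete proof one picks s in terms of the pumping length p so that |s| ≥ p is guaranteed; a fixed string like abba illustrates the shape of such an s.)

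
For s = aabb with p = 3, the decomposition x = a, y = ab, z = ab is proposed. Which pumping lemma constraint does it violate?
Violated: xyz = s

The decomposition x = a, y = ab, z = ab for s = aabb with p = 3
violates the constraint: xyz = s

xyz = 'a' + 'ab' + 'ab' = 'aabab' ≠ 'aabb' = s. The decomposition doesn't reconstruct s.

Pumping lemma constraints:
1. xyz = s (decomposition is valid)
2. |xy| ≤ p
3. |y| > 0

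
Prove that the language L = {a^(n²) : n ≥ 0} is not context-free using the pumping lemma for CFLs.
Assume for contradiction that L is context-free, and let p ≥ 1 be the pumping length given by the pumping lemma for CFLs.
Choose s = a^(p²). Then s ∈ L and |s| = p² ≥ p.
By the CFL pumping lemma, s = uvxyz for some u, v, x, y, z with |vxy| ≤ p, |vy| ≥ 1, and uv^i xy^i z ∈ L for every i ≥ 0.
All symbols are a's, so only lengths matter: let k = |vy|, with 1 ≤ k ≤ |vxy| ≤ p.

Take i = 2: |uv²xy²z| = p² + k, and p² < p² + k ≤ p² + p < (p + 1)².
So the length lies strictly between consecutive squares and is not a perfect square; uv²xy²z ∉ L.

This contradicts the CFL pumping lemma, which requires uv^i xy^i z ∈ L for all i ≥ 0.
Hence L = {a^(n²) : n ≥ 0} is not context-free. ∎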